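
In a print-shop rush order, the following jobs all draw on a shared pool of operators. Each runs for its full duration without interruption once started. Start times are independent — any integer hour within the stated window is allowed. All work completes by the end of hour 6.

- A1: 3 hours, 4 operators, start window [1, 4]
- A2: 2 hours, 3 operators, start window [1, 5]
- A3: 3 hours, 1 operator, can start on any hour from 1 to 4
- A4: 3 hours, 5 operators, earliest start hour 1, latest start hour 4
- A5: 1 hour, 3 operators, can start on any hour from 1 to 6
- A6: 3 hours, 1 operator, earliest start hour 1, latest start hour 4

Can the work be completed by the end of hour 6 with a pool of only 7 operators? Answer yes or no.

yes

Schedule A1@1, A2@1, A3@4, A4@4, A5@3, A6@4: h1:7  h2:7  h3:7  h4:7  h5:7  h6:7 — peak 7 ≤ 7.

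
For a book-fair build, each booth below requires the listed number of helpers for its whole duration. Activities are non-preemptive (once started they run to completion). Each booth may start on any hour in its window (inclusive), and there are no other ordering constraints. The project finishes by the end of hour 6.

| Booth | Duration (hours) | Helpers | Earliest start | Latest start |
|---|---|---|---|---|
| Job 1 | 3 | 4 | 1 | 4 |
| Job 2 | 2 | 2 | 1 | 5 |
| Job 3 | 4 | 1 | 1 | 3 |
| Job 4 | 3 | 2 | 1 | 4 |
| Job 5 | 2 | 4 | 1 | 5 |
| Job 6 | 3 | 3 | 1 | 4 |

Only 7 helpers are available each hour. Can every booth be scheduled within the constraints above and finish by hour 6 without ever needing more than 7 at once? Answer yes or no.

no

Total helper-hours = 43; over 6 hours the average is 43/6 > 7, so some hour must exceed 7.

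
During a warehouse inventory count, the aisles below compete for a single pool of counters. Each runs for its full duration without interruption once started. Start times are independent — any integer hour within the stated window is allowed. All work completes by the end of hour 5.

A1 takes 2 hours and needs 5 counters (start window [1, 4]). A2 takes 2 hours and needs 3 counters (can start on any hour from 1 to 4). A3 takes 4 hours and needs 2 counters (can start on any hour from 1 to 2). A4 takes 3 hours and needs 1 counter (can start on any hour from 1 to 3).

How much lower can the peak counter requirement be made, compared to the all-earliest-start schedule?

Early-start peak: h1:11  h2:11  h3:3  h4:2  h5:0 ⇒ 11.
Leveled (A1@1, A2@3, A3@1, A4@3): h1:7  h2:7  h3:6  h4:6  h5:1 ⇒ 7.
Reduction 11 − 7 = 4.

4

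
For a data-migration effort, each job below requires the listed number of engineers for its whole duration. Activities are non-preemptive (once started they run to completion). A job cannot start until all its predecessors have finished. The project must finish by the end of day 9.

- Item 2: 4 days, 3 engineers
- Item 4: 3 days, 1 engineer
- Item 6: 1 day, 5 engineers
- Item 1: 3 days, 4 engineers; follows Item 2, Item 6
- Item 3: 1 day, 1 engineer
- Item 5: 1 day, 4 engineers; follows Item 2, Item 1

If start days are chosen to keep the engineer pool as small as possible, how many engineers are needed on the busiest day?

Early-start (Item 2@1, Item 4@1, Item 6@1, Item 1@5, Item 3@1, Item 5@8) gives peak 10: d1:10  d2:4  d3:4  d4:3  d5:4  d6:4  d7:4  d8:4  d9:0.
Shift Item 6→5, Item 1→6, Item 5→9.
Schedule Item 2@1, Item 4@1, Item 6@5, Item 1@6, Item 3@1, Item 5@9: d1:5  d2:4  d3:4  d4:3  d5:5  d6:4  d7:4  d8:4  d9:4 — peak 5.
Total engineer-days = 37 over 9 days ⇒ peak ≥ ⌈37/9⌉ = 5, so 5 is optimal.

5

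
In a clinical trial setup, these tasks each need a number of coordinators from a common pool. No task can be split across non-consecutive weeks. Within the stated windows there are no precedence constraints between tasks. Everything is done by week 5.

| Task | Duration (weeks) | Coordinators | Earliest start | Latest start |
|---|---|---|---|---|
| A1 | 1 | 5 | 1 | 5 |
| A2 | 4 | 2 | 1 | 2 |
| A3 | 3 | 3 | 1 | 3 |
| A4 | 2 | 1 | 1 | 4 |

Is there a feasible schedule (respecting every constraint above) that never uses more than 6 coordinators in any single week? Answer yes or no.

yes

Schedule A1@1, A2@2, A3@2, A4@1: w1:6  w2:6  w3:5  w4:5  w5:2 — peak 6 ≤ 6.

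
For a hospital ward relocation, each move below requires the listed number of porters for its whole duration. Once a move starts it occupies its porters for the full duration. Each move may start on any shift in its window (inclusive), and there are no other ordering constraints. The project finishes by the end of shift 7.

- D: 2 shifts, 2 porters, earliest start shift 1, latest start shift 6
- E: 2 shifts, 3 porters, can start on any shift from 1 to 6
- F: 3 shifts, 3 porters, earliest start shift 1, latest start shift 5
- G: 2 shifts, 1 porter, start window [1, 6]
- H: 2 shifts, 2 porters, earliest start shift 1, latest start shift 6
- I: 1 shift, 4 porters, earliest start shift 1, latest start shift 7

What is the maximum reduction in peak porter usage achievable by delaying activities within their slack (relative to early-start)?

Early-start peak: s1:15  s2:11  s3:3  s4:0  s5:0  s6:0  s7:0 ⇒ 15.
Leveled (D@1, E@1, F@3, G@3, H@5, I@7): s1:5  s2:5  s3:4  s4:4  s5:5  s6:2  s7:4 ⇒ 5.
Reduction 15 − 5 = 10.

10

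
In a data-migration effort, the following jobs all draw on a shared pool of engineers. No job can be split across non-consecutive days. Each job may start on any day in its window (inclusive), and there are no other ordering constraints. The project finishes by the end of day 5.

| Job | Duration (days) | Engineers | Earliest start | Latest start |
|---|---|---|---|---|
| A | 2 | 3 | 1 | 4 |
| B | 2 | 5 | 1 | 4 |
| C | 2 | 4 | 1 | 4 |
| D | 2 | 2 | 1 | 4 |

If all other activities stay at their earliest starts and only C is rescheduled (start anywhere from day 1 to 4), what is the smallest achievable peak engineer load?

C@1: d1:14  d2:14  d3:0  d4:0  d5:0 → peak 14
C@2: d1:10  d2:14  d3:4  d4:0  d5:0 → peak 14
C@3: d1:10  d2:10  d3:4  d4:4  d5:0 → peak 10
C@4: d1:10  d2:10  d3:0  d4:4  d5:4 → peak 10
Best is C@3, peak 10.

10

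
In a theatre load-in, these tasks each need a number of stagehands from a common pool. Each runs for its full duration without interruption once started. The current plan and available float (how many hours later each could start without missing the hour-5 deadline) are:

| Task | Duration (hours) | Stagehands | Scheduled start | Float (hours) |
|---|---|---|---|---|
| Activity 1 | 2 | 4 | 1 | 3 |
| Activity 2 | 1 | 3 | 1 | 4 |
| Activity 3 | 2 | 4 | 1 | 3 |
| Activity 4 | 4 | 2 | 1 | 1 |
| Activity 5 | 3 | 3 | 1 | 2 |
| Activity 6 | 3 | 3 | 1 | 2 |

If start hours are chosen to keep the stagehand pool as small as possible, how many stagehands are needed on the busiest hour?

10

Early-start (Activity 1@1, Activity 2@1, Activity 3@1, Activity 4@1, Activity 5@1, Activity 6@1) gives peak 19: h1:19  h2:16  h3:8  h4:2  h5:0.
Shift Activity 3→4, Activity 4→2, Activity 6→3.
Schedule Activity 1@1, Activity 2@1, Activity 3@4, Activity 4@2, Activity 5@1, Activity 6@3: h1:10  h2:9  h3:8  h4:9  h5:9 — peak 10.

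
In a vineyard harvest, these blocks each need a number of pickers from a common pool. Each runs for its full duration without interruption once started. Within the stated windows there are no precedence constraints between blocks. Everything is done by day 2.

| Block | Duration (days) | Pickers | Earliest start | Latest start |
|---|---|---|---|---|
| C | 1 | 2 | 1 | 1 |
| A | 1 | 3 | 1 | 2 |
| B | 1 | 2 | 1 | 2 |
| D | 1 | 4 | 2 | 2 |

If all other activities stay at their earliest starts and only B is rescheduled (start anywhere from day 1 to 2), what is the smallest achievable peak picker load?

B@1: d1:7  d2:4 → peak 7
B@2: d1:5  d2:6 → peak 6
Best is B@2, peak 6.

6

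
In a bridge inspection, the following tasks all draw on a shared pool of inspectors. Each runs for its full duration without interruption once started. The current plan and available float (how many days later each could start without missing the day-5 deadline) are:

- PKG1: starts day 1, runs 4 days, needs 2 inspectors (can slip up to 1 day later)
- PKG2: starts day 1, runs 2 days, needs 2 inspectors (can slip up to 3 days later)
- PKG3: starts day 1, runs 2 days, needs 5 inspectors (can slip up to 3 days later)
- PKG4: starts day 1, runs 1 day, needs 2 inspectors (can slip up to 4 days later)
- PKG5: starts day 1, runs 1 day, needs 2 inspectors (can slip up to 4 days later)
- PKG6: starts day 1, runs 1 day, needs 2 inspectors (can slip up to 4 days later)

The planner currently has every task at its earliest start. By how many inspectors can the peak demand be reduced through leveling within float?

Early-start peak: d1:15  d2:9  d3:2  d4:2  d5:0 ⇒ 15.
Leveled (PKG1@1, PKG2@1, PKG3@3, PKG4@1, PKG5@2, PKG6@5): d1:6  d2:6  d3:7  d4:7  d5:2 ⇒ 7.
Reduction 15 − 7 = 8.

8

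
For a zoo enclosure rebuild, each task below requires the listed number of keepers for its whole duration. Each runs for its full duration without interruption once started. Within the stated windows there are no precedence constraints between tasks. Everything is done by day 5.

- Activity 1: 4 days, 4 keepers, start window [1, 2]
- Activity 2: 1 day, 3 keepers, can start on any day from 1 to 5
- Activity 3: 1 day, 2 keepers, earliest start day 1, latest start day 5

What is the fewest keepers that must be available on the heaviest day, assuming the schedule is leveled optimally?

5

Early-start (Activity 1@1, Activity 2@1, Activity 3@1) gives peak 9: d1:9  d2:4  d3:4  d4:4  d5:0.
Shift Activity 2→5, Activity 3→5.
Schedule Activity 1@1, Activity 2@5, Activity 3@5: d1:4  d2:4  d3:4  d4:4  d5:5 — peak 5.
Total keeper-days = 21 over 5 days ⇒ peak ≥ ⌈21/5⌉ = 5, so 5 is optimal.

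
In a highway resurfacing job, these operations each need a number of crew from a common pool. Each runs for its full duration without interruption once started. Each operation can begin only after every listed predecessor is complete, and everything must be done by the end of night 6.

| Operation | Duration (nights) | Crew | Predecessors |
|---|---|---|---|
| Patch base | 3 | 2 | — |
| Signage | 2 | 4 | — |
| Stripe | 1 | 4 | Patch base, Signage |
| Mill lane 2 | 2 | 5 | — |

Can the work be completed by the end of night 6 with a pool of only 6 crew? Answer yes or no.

Schedule Patch base@1, Signage@1, Stripe@4, Mill lane 2@5: n1:6  n2:6  n3:2  n4:4  n5:5  n6:5 — peak 6 ≤ 6.

yes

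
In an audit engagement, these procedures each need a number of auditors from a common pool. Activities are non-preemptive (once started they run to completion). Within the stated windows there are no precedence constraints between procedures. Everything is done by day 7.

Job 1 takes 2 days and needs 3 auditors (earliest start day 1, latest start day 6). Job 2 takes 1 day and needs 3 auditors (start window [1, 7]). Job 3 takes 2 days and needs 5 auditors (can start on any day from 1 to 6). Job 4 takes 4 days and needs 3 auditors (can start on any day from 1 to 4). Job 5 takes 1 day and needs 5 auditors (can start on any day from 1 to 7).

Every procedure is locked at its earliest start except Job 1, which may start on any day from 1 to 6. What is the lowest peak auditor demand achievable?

16

Job 1@1: d1:19  d2:11  d3:3  d4:3  d5:0  d6:0  d7:0 → peak 19
Job 1@2: d1:16  d2:11  d3:6  d4:3  d5:0  d6:0  d7:0 → peak 16
Job 1@3: d1:16  d2:8  d3:6  d4:6  d5:0  d6:0  d7:0 → peak 16
Job 1@4: d1:16  d2:8  d3:3  d4:6  d5:3  d6:0  d7:0 → peak 16
Job 1@5: d1:16  d2:8  d3:3  d4:3  d5:3  d6:3  d7:0 → peak 16
Job 1@6: d1:16  d2:8  d3:3  d4:3  d5:0  d6:3  d7:3 → peak 16
Best is Job 1@2, peak 16.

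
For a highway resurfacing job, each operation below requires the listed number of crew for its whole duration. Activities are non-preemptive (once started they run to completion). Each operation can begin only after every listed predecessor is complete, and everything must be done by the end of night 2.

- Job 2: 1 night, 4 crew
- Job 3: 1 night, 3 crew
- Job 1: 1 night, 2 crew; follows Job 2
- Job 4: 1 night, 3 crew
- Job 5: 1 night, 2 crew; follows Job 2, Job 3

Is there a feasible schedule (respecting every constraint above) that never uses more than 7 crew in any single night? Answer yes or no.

Schedule Job 2@1, Job 3@1, Job 1@2, Job 4@2, Job 5@2: n1:7  n2:7 — peak 7 ≤ 7.

yes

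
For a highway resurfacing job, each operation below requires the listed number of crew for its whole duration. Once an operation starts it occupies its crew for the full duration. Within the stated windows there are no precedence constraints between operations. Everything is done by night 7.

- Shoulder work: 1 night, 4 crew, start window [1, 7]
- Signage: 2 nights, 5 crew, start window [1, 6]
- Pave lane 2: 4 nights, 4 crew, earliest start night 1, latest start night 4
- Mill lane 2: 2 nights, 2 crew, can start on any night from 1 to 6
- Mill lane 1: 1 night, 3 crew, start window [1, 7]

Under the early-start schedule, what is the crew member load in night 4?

4

At early start, night 4 has: Pave lane 2.
Demand: 4 = 4.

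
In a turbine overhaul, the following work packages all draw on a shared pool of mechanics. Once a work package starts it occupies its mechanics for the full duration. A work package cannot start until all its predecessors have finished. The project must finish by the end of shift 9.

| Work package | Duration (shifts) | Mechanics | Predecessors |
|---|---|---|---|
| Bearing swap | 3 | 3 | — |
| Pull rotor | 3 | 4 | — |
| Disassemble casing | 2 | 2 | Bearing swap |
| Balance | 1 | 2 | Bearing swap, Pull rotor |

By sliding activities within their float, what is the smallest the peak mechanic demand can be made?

4

Early-start (Bearing swap@1, Pull rotor@1, Disassemble casing@4, Balance@4) gives peak 7: s1:7  s2:7  s3:7  s4:4  s5:2  s6:0  s7:0  s8:0  s9:0.
Shift Pull rotor→4, Disassemble casing→7, Balance→7.
Schedule Bearing swap@1, Pull rotor@4, Disassemble casing@7, Balance@7: s1:3  s2:3  s3:3  s4:4  s5:4  s6:4  s7:4  s8:2  s9:0 — peak 4.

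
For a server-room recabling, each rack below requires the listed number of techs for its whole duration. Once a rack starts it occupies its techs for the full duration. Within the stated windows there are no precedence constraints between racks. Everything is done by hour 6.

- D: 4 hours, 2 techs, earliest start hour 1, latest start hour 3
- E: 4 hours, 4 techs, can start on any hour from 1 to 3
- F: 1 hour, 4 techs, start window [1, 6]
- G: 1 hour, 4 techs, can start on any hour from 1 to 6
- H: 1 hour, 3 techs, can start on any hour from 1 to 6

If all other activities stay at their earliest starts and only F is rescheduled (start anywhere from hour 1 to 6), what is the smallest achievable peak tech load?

13

F@1: h1:17  h2:6  h3:6  h4:6  h5:0  h6:0 → peak 17
F@2: h1:13  h2:10  h3:6  h4:6  h5:0  h6:0 → peak 13
F@3: h1:13  h2:6  h3:10  h4:6  h5:0  h6:0 → peak 13
F@4: h1:13  h2:6  h3:6  h4:10  h5:0  h6:0 → peak 13
F@5: h1:13  h2:6  h3:6  h4:6  h5:4  h6:0 → peak 13
F@6: h1:13  h2:6  h3:6  h4:6  h5:0  h6:4 → peak 13
Best is F@2, peak 13.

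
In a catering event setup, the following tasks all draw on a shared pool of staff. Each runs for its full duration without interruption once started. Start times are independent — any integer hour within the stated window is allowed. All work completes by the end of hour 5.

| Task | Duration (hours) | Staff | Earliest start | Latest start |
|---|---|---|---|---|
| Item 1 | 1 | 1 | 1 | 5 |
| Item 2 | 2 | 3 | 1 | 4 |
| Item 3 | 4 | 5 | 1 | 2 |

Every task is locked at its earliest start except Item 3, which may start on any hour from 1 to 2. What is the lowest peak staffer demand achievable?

8

Item 3@1: h1:9  h2:8  h3:5  h4:5  h5:0 → peak 9
Item 3@2: h1:4  h2:8  h3:5  h4:5  h5:5 → peak 8
Best is Item 3@2, peak 8.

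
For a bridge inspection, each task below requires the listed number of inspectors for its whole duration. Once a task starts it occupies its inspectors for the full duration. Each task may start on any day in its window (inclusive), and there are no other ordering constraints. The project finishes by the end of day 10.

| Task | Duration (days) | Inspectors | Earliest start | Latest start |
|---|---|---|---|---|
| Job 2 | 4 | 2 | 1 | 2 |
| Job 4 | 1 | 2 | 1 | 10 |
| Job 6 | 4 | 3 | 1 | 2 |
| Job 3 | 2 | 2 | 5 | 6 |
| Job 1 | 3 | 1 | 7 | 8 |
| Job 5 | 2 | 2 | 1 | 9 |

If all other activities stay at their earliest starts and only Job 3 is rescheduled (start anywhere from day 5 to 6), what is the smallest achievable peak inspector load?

9

Job 3@5: d1:9  d2:7  d3:5  d4:5  d5:2  d6:2  d7:1  d8:1  d9:1  d10:0 → peak 9
Job 3@6: d1:9  d2:7  d3:5  d4:5  d5:0  d6:2  d7:3  d8:1  d9:1  d10:0 → peak 9
Best is Job 3@5, peak 9.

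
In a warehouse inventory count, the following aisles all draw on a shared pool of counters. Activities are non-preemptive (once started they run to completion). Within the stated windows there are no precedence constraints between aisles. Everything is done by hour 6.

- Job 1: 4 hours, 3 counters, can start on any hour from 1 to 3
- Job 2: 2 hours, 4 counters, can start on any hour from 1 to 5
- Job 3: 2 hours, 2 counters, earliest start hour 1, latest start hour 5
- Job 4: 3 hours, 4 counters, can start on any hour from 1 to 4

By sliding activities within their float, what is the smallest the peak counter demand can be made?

Early-start (Job 1@1, Job 2@1, Job 3@1, Job 4@1) gives peak 13: h1:13  h2:13  h3:7  h4:3  h5:0  h6:0.
Shift Job 3→5, Job 4→3.
Schedule Job 1@1, Job 2@1, Job 3@5, Job 4@3: h1:7  h2:7  h3:7  h4:7  h5:6  h6:2 — peak 7.

7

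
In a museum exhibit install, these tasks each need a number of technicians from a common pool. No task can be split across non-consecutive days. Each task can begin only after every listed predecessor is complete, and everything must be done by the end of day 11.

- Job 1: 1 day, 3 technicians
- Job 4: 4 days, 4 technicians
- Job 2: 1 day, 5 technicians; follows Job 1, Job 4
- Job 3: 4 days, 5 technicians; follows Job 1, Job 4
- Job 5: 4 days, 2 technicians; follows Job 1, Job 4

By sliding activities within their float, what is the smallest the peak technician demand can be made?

Early-start (Job 1@1, Job 4@1, Job 2@5, Job 3@5, Job 5@5) gives peak 12: d1:7  d2:4  d3:4  d4:4  d5:12  d6:7  d7:7  d8:7  d9:0  d10:0  d11:0.
Shift Job 3→6.
Schedule Job 1@1, Job 4@1, Job 2@5, Job 3@6, Job 5@5: d1:7  d2:4  d3:4  d4:4  d5:7  d6:7  d7:7  d8:7  d9:5  d10:0  d11:0 — peak 7.

7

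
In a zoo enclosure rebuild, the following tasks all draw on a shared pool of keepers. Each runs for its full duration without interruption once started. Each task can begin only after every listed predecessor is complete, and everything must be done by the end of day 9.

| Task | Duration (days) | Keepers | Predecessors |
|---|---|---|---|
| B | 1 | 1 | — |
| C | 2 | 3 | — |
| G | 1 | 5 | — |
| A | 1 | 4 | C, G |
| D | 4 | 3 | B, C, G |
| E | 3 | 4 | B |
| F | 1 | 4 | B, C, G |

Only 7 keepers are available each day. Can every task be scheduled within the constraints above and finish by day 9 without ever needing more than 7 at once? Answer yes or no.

yes

Schedule B@1, C@1, G@3, A@4, D@4, E@5, F@8: d1:4  d2:3  d3:5  d4:7  d5:7  d6:7  d7:7  d8:4  d9:0 — peak 7 ≤ 7.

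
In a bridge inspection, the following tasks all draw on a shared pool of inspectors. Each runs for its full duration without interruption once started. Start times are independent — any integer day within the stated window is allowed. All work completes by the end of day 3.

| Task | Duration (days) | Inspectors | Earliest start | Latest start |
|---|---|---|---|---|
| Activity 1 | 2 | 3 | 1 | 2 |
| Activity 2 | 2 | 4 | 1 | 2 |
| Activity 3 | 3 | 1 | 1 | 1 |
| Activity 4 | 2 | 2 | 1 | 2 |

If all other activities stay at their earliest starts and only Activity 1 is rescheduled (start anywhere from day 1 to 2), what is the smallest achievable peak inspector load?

Activity 1@1: d1:10  d2:10  d3:1 → peak 10
Activity 1@2: d1:7  d2:10  d3:4 → peak 10
Best is Activity 1@1, peak 10.

10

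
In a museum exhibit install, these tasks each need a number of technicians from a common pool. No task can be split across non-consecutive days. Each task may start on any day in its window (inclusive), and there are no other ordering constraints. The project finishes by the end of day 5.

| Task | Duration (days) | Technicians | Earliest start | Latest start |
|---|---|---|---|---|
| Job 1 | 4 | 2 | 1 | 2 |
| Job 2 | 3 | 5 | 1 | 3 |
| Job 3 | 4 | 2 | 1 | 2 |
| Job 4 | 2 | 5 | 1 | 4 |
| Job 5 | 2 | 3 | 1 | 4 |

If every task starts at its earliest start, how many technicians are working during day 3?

9

At early start, day 3 has: Job 1, Job 2, Job 3.
Demand: 2 + 5 + 2 = 9.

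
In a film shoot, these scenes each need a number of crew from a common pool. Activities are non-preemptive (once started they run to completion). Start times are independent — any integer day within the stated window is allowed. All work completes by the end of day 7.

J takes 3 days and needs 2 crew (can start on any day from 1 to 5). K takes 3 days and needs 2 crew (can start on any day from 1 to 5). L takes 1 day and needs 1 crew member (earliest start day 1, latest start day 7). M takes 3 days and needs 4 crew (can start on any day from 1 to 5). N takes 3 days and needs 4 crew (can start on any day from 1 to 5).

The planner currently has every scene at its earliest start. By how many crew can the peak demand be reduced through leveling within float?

7

Early-start peak: d1:13  d2:12  d3:12  d4:0  d5:0  d6:0  d7:0 ⇒ 13.
Leveled (J@1, K@4, L@1, M@2, N@5): d1:3  d2:6  d3:6  d4:6  d5:6  d6:6  d7:4 ⇒ 6.
Reduction 13 − 6 = 7.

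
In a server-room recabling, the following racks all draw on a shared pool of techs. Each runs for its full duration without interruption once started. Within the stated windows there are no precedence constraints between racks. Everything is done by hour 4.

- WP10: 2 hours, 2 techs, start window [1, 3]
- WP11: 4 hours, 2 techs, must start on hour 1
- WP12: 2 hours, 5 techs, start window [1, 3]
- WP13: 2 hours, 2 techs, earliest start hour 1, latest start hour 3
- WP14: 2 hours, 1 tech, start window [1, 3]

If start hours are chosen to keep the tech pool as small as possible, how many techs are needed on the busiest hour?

Early-start (WP10@1, WP11@1, WP12@1, WP13@1, WP14@1) gives peak 12: h1:12  h2:12  h3:2  h4:2.
Shift WP12→3.
Schedule WP10@1, WP11@1, WP12@3, WP13@1, WP14@1: h1:7  h2:7  h3:7  h4:7 — peak 7.
Total tech-hours = 28 over 4 hours ⇒ peak ≥ ⌈28/4⌉ = 7, so 7 is optimal.

7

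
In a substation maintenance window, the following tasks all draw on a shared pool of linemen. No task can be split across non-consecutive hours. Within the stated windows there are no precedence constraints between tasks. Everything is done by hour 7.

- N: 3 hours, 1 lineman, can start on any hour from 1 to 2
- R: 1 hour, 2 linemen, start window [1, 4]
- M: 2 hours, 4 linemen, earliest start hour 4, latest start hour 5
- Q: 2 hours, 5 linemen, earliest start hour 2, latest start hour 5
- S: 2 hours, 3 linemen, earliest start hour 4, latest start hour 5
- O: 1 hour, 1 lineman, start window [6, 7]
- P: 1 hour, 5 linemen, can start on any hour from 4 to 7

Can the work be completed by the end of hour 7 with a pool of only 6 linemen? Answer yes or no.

The minimum achievable peak is 7; 6 < 7, so no feasible schedule stays within the cap.

no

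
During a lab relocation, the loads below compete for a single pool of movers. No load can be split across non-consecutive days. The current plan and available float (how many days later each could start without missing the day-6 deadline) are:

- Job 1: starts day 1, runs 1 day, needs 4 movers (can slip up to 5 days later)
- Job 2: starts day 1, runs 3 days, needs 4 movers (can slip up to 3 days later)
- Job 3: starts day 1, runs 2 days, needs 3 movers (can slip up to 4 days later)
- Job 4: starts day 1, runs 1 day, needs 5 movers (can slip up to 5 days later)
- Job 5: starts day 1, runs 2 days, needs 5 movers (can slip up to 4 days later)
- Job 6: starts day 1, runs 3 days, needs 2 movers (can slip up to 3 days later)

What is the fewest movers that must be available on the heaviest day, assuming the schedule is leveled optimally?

Early-start (Job 1@1, Job 2@1, Job 3@1, Job 4@1, Job 5@1, Job 6@1) gives peak 23: d1:23  d2:14  d3:6  d4:0  d5:0  d6:0.
Shift Job 3→2, Job 4→4, Job 5→5, Job 6→4.
Schedule Job 1@1, Job 2@1, Job 3@2, Job 4@4, Job 5@5, Job 6@4: d1:8  d2:7  d3:7  d4:7  d5:7  d6:7 — peak 8.
Total mover-days = 43 over 6 days ⇒ peak ≥ ⌈43/6⌉ = 8, so 8 is optimal.

8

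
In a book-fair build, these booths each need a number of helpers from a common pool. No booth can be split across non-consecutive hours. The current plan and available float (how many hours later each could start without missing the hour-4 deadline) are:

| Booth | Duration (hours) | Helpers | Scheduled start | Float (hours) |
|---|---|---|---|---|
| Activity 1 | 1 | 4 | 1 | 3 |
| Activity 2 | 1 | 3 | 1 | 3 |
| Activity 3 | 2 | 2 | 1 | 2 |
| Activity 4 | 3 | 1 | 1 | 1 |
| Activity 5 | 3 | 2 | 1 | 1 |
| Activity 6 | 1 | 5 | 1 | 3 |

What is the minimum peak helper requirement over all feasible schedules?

7

Early-start (Activity 1@1, Activity 2@1, Activity 3@1, Activity 4@1, Activity 5@1, Activity 6@1) gives peak 17: h1:17  h2:5  h3:3  h4:0.
Shift Activity 2→2, Activity 3→3, Activity 6→4.
Schedule Activity 1@1, Activity 2@2, Activity 3@3, Activity 4@1, Activity 5@1, Activity 6@4: h1:7  h2:6  h3:5  h4:7 — peak 7.
Total helper-hours = 25 over 4 hours ⇒ peak ≥ ⌈25/4⌉ = 7, so 7 is optimal.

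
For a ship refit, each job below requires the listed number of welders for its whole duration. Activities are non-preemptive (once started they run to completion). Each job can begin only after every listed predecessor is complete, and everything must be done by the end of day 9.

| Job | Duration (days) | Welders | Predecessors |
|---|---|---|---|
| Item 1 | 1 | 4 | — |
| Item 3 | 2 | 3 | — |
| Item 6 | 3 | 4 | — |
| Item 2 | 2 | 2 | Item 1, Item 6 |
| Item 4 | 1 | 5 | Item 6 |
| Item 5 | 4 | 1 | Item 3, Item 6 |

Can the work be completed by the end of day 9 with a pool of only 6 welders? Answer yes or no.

Schedule Item 1@6, Item 3@1, Item 6@3, Item 2@7, Item 4@9, Item 5@6: d1:3  d2:3  d3:4  d4:4  d5:4  d6:5  d7:3  d8:3  d9:6 — peak 6 ≤ 6.

yes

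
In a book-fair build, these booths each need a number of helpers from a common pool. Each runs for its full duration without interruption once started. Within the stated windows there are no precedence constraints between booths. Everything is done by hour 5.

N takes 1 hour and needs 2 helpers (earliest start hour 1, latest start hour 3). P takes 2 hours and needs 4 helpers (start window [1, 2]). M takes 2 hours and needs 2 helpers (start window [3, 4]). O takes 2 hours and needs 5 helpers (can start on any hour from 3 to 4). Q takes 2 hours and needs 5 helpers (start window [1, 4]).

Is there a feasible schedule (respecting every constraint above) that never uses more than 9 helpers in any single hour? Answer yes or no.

yes

Schedule N@1, P@1, M@3, O@4, Q@2: h1:6  h2:9  h3:7  h4:7  h5:5 — peak 9 ≤ 9.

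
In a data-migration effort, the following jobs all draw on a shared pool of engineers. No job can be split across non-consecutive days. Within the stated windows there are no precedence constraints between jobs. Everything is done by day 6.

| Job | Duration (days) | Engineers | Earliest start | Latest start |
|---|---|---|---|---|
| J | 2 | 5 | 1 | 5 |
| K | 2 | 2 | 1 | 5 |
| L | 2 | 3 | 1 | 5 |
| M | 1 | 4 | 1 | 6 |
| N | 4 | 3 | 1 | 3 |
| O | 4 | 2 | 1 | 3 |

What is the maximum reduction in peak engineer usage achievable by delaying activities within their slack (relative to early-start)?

Early-start peak: d1:19  d2:15  d3:5  d4:5  d5:0  d6:0 ⇒ 19.
Leveled (J@1, K@5, L@3, M@5, N@1, O@3): d1:8  d2:8  d3:8  d4:8  d5:8  d6:4 ⇒ 8.
Reduction 19 − 8 = 11.

11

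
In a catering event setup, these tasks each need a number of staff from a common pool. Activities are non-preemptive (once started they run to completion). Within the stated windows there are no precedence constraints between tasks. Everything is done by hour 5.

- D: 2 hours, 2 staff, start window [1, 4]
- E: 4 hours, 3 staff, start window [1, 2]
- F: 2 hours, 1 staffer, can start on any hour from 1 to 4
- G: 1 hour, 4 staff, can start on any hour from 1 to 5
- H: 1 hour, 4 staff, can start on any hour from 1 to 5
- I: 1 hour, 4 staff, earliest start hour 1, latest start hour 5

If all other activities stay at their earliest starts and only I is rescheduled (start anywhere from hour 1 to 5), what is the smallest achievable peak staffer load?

14

I@1: h1:18  h2:6  h3:3  h4:3  h5:0 → peak 18
I@2: h1:14  h2:10  h3:3  h4:3  h5:0 → peak 14
I@3: h1:14  h2:6  h3:7  h4:3  h5:0 → peak 14
I@4: h1:14  h2:6  h3:3  h4:7  h5:0 → peak 14
I@5: h1:14  h2:6  h3:3  h4:3  h5:4 → peak 14
Best is I@2, peak 14.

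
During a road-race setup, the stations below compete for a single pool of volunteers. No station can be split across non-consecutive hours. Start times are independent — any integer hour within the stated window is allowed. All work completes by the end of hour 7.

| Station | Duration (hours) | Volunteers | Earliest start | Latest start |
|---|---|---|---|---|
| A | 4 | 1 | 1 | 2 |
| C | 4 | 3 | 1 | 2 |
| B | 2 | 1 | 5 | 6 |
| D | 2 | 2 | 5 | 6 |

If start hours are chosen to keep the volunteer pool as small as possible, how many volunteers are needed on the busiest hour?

4

Schedule A@1, C@1, B@5, D@5: h1:4  h2:4  h3:4  h4:4  h5:3  h6:3  h7:0 — peak 4.
Total volunteer-hours = 22 over 7 hours ⇒ peak ≥ ⌈22/7⌉ = 4, so 4 is optimal.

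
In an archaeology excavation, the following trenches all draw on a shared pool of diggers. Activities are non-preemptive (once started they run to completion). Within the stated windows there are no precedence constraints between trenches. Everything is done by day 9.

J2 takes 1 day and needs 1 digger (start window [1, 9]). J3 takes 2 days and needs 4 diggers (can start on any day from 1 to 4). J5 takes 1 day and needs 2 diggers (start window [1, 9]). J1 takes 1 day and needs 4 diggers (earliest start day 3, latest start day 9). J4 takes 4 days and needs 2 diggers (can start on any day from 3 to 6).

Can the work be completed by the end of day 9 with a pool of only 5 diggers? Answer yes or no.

yes

Schedule J2@1, J3@2, J5@1, J1@4, J4@5: d1:3  d2:4  d3:4  d4:4  d5:2  d6:2  d7:2  d8:2  d9:0 — peak 4 ≤ 5.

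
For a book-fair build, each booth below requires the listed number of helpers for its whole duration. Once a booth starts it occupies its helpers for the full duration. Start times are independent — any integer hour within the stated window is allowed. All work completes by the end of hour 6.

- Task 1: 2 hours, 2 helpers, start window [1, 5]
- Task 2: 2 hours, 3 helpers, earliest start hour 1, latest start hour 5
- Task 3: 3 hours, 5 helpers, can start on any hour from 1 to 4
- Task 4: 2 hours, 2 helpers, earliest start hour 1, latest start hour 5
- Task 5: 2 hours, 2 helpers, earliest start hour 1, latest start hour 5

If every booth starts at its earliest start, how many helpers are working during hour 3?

At early start, hour 3 has: Task 3.
Demand: 5 = 5.

5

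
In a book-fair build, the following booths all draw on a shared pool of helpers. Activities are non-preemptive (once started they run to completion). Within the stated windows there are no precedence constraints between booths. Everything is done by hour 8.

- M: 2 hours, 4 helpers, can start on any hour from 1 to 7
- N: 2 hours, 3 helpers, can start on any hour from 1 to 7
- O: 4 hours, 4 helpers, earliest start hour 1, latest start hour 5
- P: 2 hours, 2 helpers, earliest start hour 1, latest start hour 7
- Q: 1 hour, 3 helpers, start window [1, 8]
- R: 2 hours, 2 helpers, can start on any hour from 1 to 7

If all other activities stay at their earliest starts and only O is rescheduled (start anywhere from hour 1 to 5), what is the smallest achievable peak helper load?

O@1: h1:18  h2:15  h3:4  h4:4  h5:0  h6:0  h7:0  h8:0 → peak 18
O@2: h1:14  h2:15  h3:4  h4:4  h5:4  h6:0  h7:0  h8:0 → peak 15
O@3: h1:14  h2:11  h3:4  h4:4  h5:4  h6:4  h7:0  h8:0 → peak 14
O@4: h1:14  h2:11  h3:0  h4:4  h5:4  h6:4  h7:4  h8:0 → peak 14
O@5: h1:14  h2:11  h3:0  h4:0  h5:4  h6:4  h7:4  h8:4 → peak 14
Best is O@3, peak 14.

14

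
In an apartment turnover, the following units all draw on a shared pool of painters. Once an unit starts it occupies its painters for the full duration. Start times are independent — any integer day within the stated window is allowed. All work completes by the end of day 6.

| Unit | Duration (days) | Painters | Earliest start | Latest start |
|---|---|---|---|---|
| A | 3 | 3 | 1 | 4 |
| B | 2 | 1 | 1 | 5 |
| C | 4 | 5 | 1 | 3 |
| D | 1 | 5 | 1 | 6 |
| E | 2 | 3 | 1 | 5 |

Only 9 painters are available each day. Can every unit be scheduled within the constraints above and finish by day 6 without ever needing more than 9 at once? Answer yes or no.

yes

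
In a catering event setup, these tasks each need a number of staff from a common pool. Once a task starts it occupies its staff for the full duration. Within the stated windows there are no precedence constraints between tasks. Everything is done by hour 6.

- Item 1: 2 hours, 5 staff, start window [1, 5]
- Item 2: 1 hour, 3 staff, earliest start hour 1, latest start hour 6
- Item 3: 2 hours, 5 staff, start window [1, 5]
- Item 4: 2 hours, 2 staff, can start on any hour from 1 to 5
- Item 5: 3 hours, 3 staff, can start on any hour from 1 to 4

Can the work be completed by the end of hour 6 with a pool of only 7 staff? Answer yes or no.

The minimum achievable peak is 8; 7 < 8, so no feasible schedule stays within the cap.

no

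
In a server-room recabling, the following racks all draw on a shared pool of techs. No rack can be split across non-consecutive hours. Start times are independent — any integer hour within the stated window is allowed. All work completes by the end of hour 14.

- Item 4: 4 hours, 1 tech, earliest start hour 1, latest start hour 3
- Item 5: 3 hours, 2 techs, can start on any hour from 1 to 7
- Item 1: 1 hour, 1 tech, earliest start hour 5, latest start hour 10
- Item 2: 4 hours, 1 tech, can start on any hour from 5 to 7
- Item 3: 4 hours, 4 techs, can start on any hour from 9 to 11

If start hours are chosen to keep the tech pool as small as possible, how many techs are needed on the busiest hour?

Schedule Item 4@1, Item 5@1, Item 1@5, Item 2@5, Item 3@9: h1:3  h2:3  h3:3  h4:1  h5:2  h6:1  h7:1  h8:1  h9:4  h10:4  h11:4  h12:4  h13:0  h14:0 — peak 4.

4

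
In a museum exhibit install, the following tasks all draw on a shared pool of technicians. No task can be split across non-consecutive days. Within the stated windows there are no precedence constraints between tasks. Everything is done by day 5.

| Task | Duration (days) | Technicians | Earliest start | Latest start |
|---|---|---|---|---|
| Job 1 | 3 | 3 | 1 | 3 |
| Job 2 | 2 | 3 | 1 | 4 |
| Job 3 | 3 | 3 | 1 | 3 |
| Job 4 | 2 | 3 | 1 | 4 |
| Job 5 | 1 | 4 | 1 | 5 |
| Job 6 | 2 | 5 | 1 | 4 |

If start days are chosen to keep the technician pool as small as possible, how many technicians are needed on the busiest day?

Early-start (Job 1@1, Job 2@1, Job 3@1, Job 4@1, Job 5@1, Job 6@1) gives peak 21: d1:21  d2:17  d3:6  d4:0  d5:0.
Shift Job 4→3, Job 5→5, Job 6→4.
Schedule Job 1@1, Job 2@1, Job 3@1, Job 4@3, Job 5@5, Job 6@4: d1:9  d2:9  d3:9  d4:8  d5:9 — peak 9.
Total technician-days = 44 over 5 days ⇒ peak ≥ ⌈44/5⌉ = 9, so 9 is optimal.

9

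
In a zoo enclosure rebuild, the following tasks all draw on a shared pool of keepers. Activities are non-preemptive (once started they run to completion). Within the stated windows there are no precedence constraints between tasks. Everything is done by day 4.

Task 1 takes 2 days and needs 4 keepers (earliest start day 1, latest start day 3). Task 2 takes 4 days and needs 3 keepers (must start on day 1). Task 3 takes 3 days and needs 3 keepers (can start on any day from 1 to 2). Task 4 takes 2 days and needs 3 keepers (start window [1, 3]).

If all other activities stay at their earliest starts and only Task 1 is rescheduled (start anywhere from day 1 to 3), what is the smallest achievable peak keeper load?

10

Task 1@1: d1:13  d2:13  d3:6  d4:3 → peak 13
Task 1@2: d1:9  d2:13  d3:10  d4:3 → peak 13
Task 1@3: d1:9  d2:9  d3:10  d4:7 → peak 10
Best is Task 1@3, peak 10.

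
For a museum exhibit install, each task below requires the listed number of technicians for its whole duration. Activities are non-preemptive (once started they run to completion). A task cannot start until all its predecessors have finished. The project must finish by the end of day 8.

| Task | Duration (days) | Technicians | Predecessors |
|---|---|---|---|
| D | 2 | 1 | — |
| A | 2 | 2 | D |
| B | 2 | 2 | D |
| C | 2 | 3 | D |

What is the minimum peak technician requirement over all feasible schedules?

3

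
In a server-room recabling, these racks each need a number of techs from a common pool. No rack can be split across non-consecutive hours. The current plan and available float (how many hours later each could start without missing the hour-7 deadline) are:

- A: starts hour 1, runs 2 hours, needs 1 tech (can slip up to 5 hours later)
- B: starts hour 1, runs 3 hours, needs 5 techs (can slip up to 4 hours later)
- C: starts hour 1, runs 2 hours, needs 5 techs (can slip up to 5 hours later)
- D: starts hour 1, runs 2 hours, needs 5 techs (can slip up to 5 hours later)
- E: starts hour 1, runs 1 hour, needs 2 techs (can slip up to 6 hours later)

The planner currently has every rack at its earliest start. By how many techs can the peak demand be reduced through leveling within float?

11

Early-start peak: h1:18  h2:16  h3:5  h4:0  h5:0  h6:0  h7:0 ⇒ 18.
Leveled (A@1, B@1, C@4, D@6, E@3): h1:6  h2:6  h3:7  h4:5  h5:5  h6:5  h7:5 ⇒ 7.
Reduction 18 − 7 = 11.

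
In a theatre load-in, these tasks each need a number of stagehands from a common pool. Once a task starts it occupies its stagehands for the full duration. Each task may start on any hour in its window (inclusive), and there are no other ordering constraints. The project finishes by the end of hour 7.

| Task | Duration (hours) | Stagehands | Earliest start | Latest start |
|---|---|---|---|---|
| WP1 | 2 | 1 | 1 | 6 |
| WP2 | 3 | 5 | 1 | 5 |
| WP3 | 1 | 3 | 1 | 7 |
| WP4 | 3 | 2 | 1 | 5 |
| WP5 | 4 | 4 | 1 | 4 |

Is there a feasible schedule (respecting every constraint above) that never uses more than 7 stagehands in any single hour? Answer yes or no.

yes

Schedule WP1@1, WP2@1, WP3@4, WP4@5, WP5@4: h1:6  h2:6  h3:5  h4:7  h5:6  h6:6  h7:6 — peak 7 ≤ 7.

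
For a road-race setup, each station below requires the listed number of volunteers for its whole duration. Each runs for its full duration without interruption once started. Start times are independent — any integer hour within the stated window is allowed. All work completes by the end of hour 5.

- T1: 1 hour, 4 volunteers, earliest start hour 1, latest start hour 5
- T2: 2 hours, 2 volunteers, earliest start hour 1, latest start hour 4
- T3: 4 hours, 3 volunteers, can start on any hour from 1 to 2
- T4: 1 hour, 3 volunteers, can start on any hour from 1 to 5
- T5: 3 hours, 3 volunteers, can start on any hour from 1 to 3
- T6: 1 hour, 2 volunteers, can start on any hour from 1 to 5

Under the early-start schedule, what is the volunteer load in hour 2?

At early start, hour 2 has: T2, T3, T5.
Demand: 2 + 3 + 3 = 8.

8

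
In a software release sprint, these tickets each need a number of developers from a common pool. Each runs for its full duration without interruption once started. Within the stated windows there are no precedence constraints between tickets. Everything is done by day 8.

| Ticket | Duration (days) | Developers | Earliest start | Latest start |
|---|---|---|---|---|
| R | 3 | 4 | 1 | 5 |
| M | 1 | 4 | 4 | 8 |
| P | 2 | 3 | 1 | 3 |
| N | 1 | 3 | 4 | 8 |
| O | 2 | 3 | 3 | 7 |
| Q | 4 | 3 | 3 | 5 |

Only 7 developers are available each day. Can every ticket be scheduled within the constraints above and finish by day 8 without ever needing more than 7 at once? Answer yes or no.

yes

Schedule R@1, M@4, P@1, N@4, O@5, Q@5: d1:7  d2:7  d3:4  d4:7  d5:6  d6:6  d7:3  d8:3 — peak 7 ≤ 7.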